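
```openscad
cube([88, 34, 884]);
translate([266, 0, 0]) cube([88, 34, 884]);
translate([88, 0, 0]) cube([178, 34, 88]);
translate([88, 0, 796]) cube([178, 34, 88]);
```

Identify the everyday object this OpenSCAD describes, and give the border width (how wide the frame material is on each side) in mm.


A picture frame. The border width is 88 mm.

Four thin pieces enclosing a rectangular opening — a picture frame. The two full-height stiles are 884 mm tall; the top rail sits at z = 796 and is 88 mm tall, so the border above the opening is 884 − 796 = 88 mm, matching the stile x-width.


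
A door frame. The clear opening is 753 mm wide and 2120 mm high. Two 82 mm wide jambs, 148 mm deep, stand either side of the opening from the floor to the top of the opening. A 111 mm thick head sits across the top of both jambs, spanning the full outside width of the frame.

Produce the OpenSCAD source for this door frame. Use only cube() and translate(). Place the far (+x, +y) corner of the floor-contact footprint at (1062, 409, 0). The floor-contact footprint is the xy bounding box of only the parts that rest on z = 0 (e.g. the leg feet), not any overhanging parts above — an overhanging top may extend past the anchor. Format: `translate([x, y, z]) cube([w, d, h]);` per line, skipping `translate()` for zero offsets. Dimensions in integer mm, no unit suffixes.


translate([145, 261, 0]) cube([82, 148, 2120]);
translate([980, 261, 0]) cube([82, 148, 2120]);
translate([145, 261, 2120]) cube([917, 148, 111]);


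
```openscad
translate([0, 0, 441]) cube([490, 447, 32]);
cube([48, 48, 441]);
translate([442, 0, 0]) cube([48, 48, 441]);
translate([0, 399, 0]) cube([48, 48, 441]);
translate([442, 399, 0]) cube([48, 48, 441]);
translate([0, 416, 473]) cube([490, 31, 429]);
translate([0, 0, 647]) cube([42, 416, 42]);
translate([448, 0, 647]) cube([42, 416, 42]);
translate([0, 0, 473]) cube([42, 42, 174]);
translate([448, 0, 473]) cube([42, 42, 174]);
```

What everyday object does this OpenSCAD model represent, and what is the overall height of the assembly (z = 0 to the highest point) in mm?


A chair. The overall height is 902 mm.

A slab on four corner posts with a tall panel at the back — a chair. The seat slab sits at z = 441 with thickness 32, and the 429 mm backrest starts at the seat top, so the overall height is 441 + 32 + 429 = 902 mm.


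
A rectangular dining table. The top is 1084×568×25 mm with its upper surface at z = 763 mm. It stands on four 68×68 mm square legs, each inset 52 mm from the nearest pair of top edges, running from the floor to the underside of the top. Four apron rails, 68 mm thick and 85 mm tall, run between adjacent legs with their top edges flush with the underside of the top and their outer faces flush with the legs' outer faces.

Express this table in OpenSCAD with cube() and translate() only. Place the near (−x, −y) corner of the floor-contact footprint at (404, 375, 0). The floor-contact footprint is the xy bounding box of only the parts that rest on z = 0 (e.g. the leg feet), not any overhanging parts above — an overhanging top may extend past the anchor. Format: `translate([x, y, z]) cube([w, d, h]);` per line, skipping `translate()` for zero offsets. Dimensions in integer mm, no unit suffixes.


// leg_h = 763 - 25 = 738
// apron z = 738 - 85 = 653
translate([352, 323, 738]) cube([1084, 568, 25]);
translate([404, 375, 0]) cube([68, 68, 738]);
translate([1316, 375, 0]) cube([68, 68, 738]);
translate([404, 771, 0]) cube([68, 68, 738]);
translate([1316, 771, 0]) cube([68, 68, 738]);
translate([472, 375, 653]) cube([844, 68, 85]);
translate([472, 771, 653]) cube([844, 68, 85]);
translate([404, 443, 653]) cube([68, 328, 85]);
translate([1316, 443, 653]) cube([68, 328, 85]);


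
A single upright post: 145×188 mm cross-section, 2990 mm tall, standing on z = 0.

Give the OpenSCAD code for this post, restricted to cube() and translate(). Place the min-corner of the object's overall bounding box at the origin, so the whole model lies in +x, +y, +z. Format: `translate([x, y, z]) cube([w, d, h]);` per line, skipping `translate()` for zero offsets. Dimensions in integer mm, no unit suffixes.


cube([145, 188, 2990]);


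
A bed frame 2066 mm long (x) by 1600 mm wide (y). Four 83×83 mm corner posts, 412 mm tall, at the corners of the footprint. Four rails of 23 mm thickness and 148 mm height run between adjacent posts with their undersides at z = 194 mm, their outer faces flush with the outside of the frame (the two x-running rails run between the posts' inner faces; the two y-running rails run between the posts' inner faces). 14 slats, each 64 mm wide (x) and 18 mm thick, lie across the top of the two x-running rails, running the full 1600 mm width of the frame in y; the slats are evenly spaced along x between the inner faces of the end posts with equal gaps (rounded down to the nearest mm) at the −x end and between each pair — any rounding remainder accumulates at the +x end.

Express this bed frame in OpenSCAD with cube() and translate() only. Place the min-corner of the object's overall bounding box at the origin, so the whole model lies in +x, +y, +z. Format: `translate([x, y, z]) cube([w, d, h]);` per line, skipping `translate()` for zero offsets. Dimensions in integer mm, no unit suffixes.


cube([83, 83, 412]);
translate([0, 1517, 0]) cube([83, 83, 412]);
translate([1983, 0, 0]) cube([83, 83, 412]);
translate([1983, 1517, 0]) cube([83, 83, 412]);
translate([83, 0, 194]) cube([1900, 23, 148]);
translate([83, 1577, 194]) cube([1900, 23, 148]);
translate([0, 83, 194]) cube([23, 1434, 148]);
translate([2043, 83, 194]) cube([23, 1434, 148]);
translate([149, 0, 342]) cube([64, 1600, 18]);
translate([279, 0, 342]) cube([64, 1600, 18]);
translate([409, 0, 342]) cube([64, 1600, 18]);
translate([539, 0, 342]) cube([64, 1600, 18]);
translate([669, 0, 342]) cube([64, 1600, 18]);
translate([799, 0, 342]) cube([64, 1600, 18]);
translate([929, 0, 342]) cube([64, 1600, 18]);
translate([1059, 0, 342]) cube([64, 1600, 18]);
translate([1189, 0, 342]) cube([64, 1600, 18]);
translate([1319, 0, 342]) cube([64, 1600, 18]);
translate([1449, 0, 342]) cube([64, 1600, 18]);
translate([1579, 0, 342]) cube([64, 1600, 18]);
translate([1709, 0, 342]) cube([64, 1600, 18]);
translate([1839, 0, 342]) cube([64, 1600, 18]);


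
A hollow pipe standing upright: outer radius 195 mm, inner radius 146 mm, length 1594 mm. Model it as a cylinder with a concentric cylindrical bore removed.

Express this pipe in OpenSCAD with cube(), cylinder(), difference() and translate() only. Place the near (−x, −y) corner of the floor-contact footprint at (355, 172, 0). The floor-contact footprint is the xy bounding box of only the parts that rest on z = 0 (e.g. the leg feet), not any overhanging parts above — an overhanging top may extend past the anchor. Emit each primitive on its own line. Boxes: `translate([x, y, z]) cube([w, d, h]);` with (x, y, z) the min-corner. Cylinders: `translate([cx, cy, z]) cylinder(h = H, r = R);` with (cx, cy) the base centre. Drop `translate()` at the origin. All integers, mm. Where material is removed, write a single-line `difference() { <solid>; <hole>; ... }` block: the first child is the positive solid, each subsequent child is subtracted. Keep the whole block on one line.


difference() { translate([550, 367, 0]) cylinder(h = 1594, r = 195); translate([550, 367, 0]) cylinder(h = 1594, r = 146); }


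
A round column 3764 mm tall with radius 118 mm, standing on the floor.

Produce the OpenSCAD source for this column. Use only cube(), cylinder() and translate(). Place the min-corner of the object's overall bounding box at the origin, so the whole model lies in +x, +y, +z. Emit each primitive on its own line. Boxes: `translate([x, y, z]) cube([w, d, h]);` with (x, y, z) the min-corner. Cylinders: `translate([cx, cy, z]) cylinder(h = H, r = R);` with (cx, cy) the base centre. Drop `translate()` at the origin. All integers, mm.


translate([118, 118, 0]) cylinder(h = 3764, r = 118);


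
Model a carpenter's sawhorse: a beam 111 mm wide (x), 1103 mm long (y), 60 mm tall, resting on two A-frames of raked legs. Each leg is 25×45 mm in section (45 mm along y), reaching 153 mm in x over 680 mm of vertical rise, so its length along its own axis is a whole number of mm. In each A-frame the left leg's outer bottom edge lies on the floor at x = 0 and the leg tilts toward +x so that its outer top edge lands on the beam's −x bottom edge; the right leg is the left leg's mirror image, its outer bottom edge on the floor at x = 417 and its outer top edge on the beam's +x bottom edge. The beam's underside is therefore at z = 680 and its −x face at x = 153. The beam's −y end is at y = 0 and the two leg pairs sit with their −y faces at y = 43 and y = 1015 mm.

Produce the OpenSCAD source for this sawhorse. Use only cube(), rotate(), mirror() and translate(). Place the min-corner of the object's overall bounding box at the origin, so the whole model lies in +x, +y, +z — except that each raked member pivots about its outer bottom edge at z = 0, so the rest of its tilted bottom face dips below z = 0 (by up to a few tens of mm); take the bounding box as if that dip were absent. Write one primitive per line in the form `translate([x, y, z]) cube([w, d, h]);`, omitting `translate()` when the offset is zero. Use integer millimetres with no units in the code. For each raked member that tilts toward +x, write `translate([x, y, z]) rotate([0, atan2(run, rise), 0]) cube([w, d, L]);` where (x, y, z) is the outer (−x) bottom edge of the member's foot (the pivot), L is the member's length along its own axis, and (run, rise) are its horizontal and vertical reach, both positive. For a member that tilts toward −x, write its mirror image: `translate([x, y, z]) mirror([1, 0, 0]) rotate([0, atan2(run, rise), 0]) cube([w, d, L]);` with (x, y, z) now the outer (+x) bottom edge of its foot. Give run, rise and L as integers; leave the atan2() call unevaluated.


translate([153, 0, 680]) cube([111, 1103, 60]);
translate([0, 43, 0]) rotate([0, atan2(153, 680), 0]) cube([25, 45, 697]);
translate([417, 43, 0]) mirror([1, 0, 0]) rotate([0, atan2(153, 680), 0]) cube([25, 45, 697]);
translate([0, 1015, 0]) rotate([0, atan2(153, 680), 0]) cube([25, 45, 697]);
translate([417, 1015, 0]) mirror([1, 0, 0]) rotate([0, atan2(153, 680), 0]) cube([25, 45, 697]);


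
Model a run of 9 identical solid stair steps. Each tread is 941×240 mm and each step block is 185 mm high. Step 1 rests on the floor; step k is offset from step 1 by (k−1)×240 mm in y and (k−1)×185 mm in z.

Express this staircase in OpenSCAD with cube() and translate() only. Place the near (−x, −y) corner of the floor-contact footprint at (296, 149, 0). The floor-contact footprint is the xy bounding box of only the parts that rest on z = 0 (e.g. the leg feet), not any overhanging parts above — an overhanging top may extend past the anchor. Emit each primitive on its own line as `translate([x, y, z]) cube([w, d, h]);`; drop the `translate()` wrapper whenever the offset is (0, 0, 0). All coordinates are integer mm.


translate([296, 149, 0]) cube([941, 240, 185]);
translate([296, 389, 185]) cube([941, 240, 185]);
translate([296, 629, 370]) cube([941, 240, 185]);
translate([296, 869, 555]) cube([941, 240, 185]);
translate([296, 1109, 740]) cube([941, 240, 185]);
translate([296, 1349, 925]) cube([941, 240, 185]);
translate([296, 1589, 1110]) cube([941, 240, 185]);
translate([296, 1829, 1295]) cube([941, 240, 185]);
translate([296, 2069, 1480]) cube([941, 240, 185]);


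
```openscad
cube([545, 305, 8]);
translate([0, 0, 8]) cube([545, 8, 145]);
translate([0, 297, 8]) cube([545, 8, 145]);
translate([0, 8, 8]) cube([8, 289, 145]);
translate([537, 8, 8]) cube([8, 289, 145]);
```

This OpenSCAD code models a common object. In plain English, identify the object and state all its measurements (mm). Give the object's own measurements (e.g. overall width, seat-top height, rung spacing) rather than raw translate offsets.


An open-topped rectangular box: outside dimensions 545×305×153 mm, with a uniform wall and base thickness of 8 mm. The base is a full 545×305 slab on the floor; four walls sit on top of the base. The front and back walls (the −y and +y sides) span the full width; the two side walls fit between them.


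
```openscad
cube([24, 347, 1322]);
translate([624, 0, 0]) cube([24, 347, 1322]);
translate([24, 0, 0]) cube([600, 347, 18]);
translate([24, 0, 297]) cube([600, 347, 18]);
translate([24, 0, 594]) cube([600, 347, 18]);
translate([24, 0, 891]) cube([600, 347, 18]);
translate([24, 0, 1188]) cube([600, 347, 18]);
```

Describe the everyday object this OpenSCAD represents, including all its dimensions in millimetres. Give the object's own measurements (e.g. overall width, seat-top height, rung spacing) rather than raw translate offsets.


An open bookshelf. Two side panels, each 24 mm thick, 347 mm deep and 1322 mm tall, stand 648 mm apart (outside-to-outside). Between them sit 5 shelves, each 18 mm thick and 347 mm deep, spanning the full gap between the sides. The bottom shelf rests on the floor (its underside at z = 0) and the clear gap between one shelf's top and the next shelf's underside is 279 mm.


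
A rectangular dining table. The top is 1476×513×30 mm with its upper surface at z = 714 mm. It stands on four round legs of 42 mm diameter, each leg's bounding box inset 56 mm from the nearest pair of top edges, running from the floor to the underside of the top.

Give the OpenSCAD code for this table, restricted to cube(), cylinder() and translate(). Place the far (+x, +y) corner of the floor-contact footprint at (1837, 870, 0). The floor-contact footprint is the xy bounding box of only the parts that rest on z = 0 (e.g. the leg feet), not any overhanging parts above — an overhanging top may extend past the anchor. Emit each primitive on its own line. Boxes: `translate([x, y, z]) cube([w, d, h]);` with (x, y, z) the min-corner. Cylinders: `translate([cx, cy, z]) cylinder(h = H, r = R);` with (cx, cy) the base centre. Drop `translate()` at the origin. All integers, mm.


// leg_h = 714 - 30 = 684
translate([417, 413, 684]) cube([1476, 513, 30]);
translate([494, 490, 0]) cylinder(h = 684, r = 21);
translate([1816, 490, 0]) cylinder(h = 684, r = 21);
translate([494, 849, 0]) cylinder(h = 684, r = 21);
translate([1816, 849, 0]) cylinder(h = 684, r = 21);


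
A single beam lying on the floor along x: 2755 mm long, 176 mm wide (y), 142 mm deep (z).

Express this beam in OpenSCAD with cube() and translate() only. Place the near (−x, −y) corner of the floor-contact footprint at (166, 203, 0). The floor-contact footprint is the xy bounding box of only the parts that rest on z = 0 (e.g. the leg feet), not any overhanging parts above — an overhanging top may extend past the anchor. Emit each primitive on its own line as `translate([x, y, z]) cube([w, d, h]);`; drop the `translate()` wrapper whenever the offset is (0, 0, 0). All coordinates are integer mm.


translate([166, 203, 0]) cube([2755, 176, 142]);


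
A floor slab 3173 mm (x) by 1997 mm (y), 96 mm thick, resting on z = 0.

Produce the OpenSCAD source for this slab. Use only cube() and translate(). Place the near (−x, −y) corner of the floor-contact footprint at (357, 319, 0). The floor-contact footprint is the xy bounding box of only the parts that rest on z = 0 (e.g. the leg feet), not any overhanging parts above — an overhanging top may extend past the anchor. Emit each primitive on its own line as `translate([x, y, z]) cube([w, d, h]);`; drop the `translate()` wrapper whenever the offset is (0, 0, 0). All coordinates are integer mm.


translate([357, 319, 0]) cube([3173, 1997, 96]);


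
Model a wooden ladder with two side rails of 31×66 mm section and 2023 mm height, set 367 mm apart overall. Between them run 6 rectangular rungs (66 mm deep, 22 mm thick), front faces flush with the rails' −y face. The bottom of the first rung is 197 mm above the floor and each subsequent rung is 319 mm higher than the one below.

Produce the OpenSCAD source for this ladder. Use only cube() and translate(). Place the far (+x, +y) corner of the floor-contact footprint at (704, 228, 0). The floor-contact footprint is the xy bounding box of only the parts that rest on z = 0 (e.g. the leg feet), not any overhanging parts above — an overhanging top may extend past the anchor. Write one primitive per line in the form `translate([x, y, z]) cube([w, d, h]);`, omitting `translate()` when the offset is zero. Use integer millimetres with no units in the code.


translate([337, 162, 0]) cube([31, 66, 2023]);
translate([673, 162, 0]) cube([31, 66, 2023]);
translate([368, 162, 197]) cube([305, 66, 22]);
translate([368, 162, 516]) cube([305, 66, 22]);
translate([368, 162, 835]) cube([305, 66, 22]);
translate([368, 162, 1154]) cube([305, 66, 22]);
translate([368, 162, 1473]) cube([305, 66, 22]);
translate([368, 162, 1792]) cube([305, 66, 22]);


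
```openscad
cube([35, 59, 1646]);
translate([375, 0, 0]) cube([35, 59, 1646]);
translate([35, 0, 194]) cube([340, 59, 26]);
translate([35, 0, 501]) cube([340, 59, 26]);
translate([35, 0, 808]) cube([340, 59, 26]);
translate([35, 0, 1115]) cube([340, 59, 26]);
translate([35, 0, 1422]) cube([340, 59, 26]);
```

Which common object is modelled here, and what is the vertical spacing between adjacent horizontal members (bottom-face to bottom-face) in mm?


A ladder. The rung spacing is 307 mm.

Two tall 35×59 posts with 5 short bars between them — a ladder. Adjacent rungs sit at z = 194 and z = 501, so the spacing is 501 − 194 = 307 mm.


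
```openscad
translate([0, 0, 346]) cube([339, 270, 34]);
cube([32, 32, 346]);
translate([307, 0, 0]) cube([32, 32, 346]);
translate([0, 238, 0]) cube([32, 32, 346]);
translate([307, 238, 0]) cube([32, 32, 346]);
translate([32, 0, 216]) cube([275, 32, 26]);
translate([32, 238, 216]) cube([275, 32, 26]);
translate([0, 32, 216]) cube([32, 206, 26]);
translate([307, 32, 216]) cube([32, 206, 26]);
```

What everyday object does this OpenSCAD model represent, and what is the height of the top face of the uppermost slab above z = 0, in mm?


A stool. The seat height is 380 mm.

A 339×270×34 slab at z = 346 on four corner posts — a stool. The seat top is 346 + 34 = 380 mm.


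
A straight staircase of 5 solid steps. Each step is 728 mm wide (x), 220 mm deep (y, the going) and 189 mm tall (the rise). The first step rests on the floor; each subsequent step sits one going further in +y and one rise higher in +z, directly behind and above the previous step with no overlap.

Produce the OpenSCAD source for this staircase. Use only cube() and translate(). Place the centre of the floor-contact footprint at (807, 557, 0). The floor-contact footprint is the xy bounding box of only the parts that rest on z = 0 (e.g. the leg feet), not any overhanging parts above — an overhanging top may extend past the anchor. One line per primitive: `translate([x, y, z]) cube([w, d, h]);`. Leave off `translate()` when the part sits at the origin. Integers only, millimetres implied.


translate([443, 447, 0]) cube([728, 220, 189]);
translate([443, 667, 189]) cube([728, 220, 189]);
translate([443, 887, 378]) cube([728, 220, 189]);
translate([443, 1107, 567]) cube([728, 220, 189]);
translate([443, 1327, 756]) cube([728, 220, 189]);


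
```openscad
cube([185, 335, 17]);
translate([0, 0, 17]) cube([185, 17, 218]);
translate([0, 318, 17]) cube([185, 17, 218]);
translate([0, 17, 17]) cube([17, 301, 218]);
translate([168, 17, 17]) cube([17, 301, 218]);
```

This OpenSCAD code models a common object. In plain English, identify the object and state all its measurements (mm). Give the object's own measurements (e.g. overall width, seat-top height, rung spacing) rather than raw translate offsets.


An open-topped rectangular box: outside dimensions 185×335×235 mm, with a uniform wall and base thickness of 17 mm. The base is a full 185×335 slab on the floor; four walls sit on top of the base. The front and back walls (the −y and +y sides) span the full width; the two side walls fit between them.


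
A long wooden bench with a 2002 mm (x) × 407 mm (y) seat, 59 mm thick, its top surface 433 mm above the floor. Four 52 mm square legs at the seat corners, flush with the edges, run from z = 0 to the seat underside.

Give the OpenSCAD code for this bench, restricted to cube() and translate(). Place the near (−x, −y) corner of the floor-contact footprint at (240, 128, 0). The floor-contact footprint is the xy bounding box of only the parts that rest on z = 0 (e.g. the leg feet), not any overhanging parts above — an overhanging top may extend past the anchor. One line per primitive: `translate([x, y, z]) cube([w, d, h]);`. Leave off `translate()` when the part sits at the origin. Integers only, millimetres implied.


translate([240, 128, 374]) cube([2002, 407, 59]);
translate([240, 128, 0]) cube([52, 52, 374]);
translate([240, 483, 0]) cube([52, 52, 374]);
translate([2190, 128, 0]) cube([52, 52, 374]);
translate([2190, 483, 0]) cube([52, 52, 374]);


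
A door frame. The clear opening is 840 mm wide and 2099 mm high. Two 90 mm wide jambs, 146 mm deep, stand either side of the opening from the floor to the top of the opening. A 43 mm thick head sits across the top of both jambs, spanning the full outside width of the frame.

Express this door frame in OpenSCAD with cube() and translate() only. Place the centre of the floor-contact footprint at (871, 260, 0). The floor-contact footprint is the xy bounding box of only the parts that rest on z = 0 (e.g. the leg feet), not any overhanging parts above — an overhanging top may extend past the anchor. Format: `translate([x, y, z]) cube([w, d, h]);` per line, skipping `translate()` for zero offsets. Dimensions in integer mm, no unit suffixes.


translate([361, 187, 0]) cube([90, 146, 2099]);
translate([1291, 187, 0]) cube([90, 146, 2099]);
translate([361, 187, 2099]) cube([1020, 146, 43]);


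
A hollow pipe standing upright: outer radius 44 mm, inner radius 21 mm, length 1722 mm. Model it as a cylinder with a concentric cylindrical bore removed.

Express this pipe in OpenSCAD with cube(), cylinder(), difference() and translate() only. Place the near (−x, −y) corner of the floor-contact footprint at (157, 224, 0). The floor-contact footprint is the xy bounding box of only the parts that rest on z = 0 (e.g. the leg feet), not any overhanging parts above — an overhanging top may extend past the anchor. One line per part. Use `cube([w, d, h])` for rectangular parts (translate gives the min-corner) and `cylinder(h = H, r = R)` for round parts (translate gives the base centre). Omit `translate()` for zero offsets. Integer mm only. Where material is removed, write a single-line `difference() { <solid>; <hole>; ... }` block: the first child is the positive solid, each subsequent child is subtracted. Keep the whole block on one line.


difference() { translate([201, 268, 0]) cylinder(h = 1722, r = 44); translate([201, 268, 0]) cylinder(h = 1722, r = 21); }


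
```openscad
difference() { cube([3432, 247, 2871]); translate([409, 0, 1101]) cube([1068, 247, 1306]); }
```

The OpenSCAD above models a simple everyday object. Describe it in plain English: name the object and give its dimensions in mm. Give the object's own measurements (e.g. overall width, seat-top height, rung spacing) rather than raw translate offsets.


A wall 3432 mm long (x), 247 mm thick (y), 2871 mm tall, with a rectangular window opening cut through it. The opening is 1068 mm wide and 1306 mm tall; its sill is at z = 1101 mm and its near (−x) edge is 409 mm from the wall's −x end. The opening passes through the full wall thickness.


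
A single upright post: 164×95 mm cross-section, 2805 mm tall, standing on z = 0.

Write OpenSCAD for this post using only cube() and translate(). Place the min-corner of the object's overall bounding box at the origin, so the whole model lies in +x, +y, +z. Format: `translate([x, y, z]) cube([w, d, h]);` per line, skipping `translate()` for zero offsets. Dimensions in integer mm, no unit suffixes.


cube([164, 95, 2805]);


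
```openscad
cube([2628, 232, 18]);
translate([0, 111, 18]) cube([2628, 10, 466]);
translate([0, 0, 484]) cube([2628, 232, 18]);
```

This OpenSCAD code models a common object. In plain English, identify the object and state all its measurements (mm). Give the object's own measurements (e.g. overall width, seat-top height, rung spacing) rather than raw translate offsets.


An I-beam lying along x, 2628 mm long. Overall section height 502 mm. Two flanges 232 mm wide (y) and 18 mm thick, one on the floor and one at the top; a web 10 mm thick runs between them, centred on the flange width.


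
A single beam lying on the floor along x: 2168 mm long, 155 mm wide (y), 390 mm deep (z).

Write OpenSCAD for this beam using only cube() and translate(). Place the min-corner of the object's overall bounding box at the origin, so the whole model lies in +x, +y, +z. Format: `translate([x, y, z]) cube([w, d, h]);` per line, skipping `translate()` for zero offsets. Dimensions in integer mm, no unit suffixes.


cube([2168, 155, 390]);


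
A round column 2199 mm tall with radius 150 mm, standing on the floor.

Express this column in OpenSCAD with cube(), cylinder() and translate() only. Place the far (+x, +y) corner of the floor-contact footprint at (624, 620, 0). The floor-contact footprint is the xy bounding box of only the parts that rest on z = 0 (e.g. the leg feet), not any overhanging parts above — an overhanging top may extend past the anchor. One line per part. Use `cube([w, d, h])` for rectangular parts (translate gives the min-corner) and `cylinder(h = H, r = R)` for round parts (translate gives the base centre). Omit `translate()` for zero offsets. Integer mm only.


translate([474, 470, 0]) cylinder(h = 2199, r = 150);


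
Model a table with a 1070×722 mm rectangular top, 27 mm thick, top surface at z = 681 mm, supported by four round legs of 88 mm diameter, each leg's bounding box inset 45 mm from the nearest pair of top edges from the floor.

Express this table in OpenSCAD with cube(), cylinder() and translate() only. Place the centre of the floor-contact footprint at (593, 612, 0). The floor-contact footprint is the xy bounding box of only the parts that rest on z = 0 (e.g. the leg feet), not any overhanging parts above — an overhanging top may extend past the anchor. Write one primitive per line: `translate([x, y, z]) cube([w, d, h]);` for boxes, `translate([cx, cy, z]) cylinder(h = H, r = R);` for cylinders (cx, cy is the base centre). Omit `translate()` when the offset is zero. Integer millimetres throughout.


translate([58, 251, 654]) cube([1070, 722, 27]);
translate([147, 340, 0]) cylinder(h = 654, r = 44);
translate([1039, 340, 0]) cylinder(h = 654, r = 44);
translate([147, 884, 0]) cylinder(h = 654, r = 44);
translate([1039, 884, 0]) cylinder(h = 654, r = 44);


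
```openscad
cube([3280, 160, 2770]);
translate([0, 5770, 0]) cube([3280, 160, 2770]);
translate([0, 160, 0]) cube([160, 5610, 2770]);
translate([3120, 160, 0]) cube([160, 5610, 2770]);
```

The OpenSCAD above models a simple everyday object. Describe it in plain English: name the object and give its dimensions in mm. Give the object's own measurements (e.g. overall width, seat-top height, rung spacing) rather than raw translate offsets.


The wall frame of a small rectangular building: four walls, each 2770 mm tall and 160 mm thick, enclosing a footprint 3280 mm (x) by 5930 mm (y) outside-to-outside, with no floor or roof. The front and back walls (the −y and +y sides) span the full width; the two side walls fit between them.


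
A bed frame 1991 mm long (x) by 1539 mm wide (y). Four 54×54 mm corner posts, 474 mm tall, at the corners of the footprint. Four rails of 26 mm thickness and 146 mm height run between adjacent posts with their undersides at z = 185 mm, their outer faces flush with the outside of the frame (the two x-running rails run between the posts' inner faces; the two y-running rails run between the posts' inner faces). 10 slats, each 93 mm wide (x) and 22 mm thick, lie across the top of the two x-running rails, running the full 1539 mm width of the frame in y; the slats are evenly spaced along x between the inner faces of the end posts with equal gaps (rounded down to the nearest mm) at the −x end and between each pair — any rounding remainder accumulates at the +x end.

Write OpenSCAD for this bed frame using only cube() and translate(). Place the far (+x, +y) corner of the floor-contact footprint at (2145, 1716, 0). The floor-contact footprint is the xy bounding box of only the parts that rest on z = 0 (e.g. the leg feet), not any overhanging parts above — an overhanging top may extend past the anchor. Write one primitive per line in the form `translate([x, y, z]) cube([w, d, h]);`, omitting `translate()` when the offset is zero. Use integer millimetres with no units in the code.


translate([154, 177, 0]) cube([54, 54, 474]);
translate([154, 1662, 0]) cube([54, 54, 474]);
translate([2091, 177, 0]) cube([54, 54, 474]);
translate([2091, 1662, 0]) cube([54, 54, 474]);
translate([208, 177, 185]) cube([1883, 26, 146]);
translate([208, 1690, 185]) cube([1883, 26, 146]);
translate([154, 231, 185]) cube([26, 1431, 146]);
translate([2119, 231, 185]) cube([26, 1431, 146]);
translate([294, 177, 331]) cube([93, 1539, 22]);
translate([473, 177, 331]) cube([93, 1539, 22]);
translate([652, 177, 331]) cube([93, 1539, 22]);
translate([831, 177, 331]) cube([93, 1539, 22]);
translate([1010, 177, 331]) cube([93, 1539, 22]);
translate([1189, 177, 331]) cube([93, 1539, 22]);
translate([1368, 177, 331]) cube([93, 1539, 22]);
translate([1547, 177, 331]) cube([93, 1539, 22]);
translate([1726, 177, 331]) cube([93, 1539, 22]);
translate([1905, 177, 331]) cube([93, 1539, 22]);


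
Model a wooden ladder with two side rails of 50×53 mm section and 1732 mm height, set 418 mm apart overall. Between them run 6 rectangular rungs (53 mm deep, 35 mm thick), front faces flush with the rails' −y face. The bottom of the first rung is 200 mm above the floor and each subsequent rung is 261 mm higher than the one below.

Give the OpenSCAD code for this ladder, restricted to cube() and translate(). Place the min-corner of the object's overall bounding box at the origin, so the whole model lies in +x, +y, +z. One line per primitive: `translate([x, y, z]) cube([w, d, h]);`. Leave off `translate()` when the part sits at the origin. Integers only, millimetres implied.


cube([50, 53, 1732]);
translate([368, 0, 0]) cube([50, 53, 1732]);
translate([50, 0, 200]) cube([318, 53, 35]);
translate([50, 0, 461]) cube([318, 53, 35]);
translate([50, 0, 722]) cube([318, 53, 35]);
translate([50, 0, 983]) cube([318, 53, 35]);
translate([50, 0, 1244]) cube([318, 53, 35]);
translate([50, 0, 1505]) cube([318, 53, 35]);


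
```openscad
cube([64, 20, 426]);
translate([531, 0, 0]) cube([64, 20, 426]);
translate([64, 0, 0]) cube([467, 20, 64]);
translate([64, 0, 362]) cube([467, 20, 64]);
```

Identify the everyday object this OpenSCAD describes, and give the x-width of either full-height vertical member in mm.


A picture frame. The border width is 64 mm.

Four thin pieces enclosing a rectangular opening — a picture frame. The two full-height stiles are 426 mm tall; the top rail sits at z = 362 and is 64 mm tall, so the border above the opening is 426 − 362 = 64 mm, matching the stile x-width.


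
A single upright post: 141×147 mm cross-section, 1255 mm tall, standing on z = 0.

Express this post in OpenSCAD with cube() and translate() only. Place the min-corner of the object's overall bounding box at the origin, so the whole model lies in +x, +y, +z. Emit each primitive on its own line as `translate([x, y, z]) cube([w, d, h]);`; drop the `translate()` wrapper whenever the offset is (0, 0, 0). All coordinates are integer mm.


cube([141, 147, 1255]);


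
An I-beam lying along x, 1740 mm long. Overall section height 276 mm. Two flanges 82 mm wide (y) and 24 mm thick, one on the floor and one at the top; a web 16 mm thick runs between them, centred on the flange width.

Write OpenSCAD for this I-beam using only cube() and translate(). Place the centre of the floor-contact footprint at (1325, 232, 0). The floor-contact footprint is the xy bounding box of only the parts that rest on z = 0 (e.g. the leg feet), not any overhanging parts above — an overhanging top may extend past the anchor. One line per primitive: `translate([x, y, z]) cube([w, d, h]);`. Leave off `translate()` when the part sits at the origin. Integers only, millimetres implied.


translate([455, 191, 0]) cube([1740, 82, 24]);
translate([455, 224, 24]) cube([1740, 16, 228]);
translate([455, 191, 252]) cube([1740, 82, 24]);


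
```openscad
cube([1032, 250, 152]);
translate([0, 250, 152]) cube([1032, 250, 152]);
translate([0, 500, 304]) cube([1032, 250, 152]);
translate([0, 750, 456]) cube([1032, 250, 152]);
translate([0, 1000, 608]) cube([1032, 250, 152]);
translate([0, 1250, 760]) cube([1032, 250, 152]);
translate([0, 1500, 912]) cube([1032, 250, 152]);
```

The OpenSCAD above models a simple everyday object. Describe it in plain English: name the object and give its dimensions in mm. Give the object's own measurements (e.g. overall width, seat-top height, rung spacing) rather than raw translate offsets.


A straight staircase of 7 solid steps. Each step is 1032 mm wide (x), 250 mm deep (y, the going) and 152 mm tall (the rise). The first step rests on the floor; each subsequent step sits one going further in +y and one rise higher in +z, directly behind and above the previous step with no overlap.


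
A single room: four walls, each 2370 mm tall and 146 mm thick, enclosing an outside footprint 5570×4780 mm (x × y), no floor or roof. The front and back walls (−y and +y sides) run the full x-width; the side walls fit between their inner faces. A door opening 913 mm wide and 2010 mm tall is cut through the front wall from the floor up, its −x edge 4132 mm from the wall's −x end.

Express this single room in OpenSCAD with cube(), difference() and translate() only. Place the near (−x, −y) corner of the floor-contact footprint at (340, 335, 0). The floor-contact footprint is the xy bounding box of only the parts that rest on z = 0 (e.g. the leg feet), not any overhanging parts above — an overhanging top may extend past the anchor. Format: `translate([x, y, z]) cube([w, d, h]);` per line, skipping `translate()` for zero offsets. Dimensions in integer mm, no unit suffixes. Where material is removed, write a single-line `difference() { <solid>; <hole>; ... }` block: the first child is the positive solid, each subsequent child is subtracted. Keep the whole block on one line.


difference() { translate([340, 335, 0]) cube([5570, 146, 2370]); translate([4472, 335, 0]) cube([913, 146, 2010]); }
translate([340, 4969, 0]) cube([5570, 146, 2370]);
translate([340, 481, 0]) cube([146, 4488, 2370]);
translate([5764, 481, 0]) cube([146, 4488, 2370]);


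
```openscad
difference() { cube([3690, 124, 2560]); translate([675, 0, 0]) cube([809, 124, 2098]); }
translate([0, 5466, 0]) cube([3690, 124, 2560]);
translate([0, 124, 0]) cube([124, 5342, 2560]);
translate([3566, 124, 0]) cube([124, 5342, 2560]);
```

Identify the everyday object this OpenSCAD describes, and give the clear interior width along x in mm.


A single room. The interior width is 3442 mm.

Four walls enclosing a rectangle with a door in the front wall — a room. Outside width 3690 minus two 124 mm walls gives 3442 mm.


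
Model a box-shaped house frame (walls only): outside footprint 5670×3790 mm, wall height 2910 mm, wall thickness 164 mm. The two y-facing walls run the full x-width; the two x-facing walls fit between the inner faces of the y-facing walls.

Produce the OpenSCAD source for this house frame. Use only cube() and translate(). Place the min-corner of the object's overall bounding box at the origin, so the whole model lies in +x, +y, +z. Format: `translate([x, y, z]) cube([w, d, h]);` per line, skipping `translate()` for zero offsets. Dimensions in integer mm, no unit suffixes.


cube([5670, 164, 2910]);
translate([0, 3626, 0]) cube([5670, 164, 2910]);
translate([0, 164, 0]) cube([164, 3462, 2910]);
translate([5506, 164, 0]) cube([164, 3462, 2910]);


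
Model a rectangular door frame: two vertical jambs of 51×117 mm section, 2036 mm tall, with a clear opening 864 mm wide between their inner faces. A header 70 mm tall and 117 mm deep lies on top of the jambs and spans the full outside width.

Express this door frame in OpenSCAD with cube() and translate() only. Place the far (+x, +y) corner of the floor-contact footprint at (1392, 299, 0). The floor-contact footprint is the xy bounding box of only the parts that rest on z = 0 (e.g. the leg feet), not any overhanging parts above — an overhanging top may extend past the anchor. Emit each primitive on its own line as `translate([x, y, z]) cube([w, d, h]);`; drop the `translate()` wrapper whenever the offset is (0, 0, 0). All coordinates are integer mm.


translate([426, 182, 0]) cube([51, 117, 2036]);
translate([1341, 182, 0]) cube([51, 117, 2036]);
translate([426, 182, 2036]) cube([966, 117, 70]);


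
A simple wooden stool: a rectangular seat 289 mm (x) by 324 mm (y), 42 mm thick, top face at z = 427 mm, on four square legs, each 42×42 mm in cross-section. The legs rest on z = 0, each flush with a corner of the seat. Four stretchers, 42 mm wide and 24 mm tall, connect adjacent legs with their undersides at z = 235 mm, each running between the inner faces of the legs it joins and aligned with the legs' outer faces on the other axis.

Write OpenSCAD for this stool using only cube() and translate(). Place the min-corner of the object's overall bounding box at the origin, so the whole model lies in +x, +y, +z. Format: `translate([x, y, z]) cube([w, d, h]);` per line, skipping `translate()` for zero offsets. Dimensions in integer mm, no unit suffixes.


// leg_h = 427 - 42 = 385
// stretcher span = 289 - 2*42 = 205
translate([0, 0, 385]) cube([289, 324, 42]);
cube([42, 42, 385]);
translate([247, 0, 0]) cube([42, 42, 385]);
translate([0, 282, 0]) cube([42, 42, 385]);
translate([247, 282, 0]) cube([42, 42, 385]);
translate([42, 0, 235]) cube([205, 42, 24]);
translate([42, 282, 235]) cube([205, 42, 24]);
translate([0, 42, 235]) cube([42, 240, 24]);
translate([247, 42, 235]) cube([42, 240, 24]);


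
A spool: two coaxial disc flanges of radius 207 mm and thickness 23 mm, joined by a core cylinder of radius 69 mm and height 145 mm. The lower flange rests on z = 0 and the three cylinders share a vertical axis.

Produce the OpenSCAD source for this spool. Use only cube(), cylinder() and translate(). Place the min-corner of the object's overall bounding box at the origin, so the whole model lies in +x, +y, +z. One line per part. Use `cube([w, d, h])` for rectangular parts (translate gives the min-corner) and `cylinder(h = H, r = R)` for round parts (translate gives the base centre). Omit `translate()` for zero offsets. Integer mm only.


translate([207, 207, 0]) cylinder(h = 23, r = 207);
translate([207, 207, 23]) cylinder(h = 145, r = 69);
translate([207, 207, 168]) cylinder(h = 23, r = 207);


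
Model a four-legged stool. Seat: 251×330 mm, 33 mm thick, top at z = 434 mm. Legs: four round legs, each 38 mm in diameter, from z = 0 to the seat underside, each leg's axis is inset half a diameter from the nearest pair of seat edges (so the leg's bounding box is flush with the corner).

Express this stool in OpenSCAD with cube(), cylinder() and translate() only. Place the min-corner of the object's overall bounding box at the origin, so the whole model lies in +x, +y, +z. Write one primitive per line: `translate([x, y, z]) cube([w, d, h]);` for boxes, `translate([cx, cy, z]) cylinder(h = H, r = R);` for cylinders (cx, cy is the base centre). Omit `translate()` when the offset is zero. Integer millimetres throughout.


translate([0, 0, 401]) cube([251, 330, 33]);
translate([19, 19, 0]) cylinder(h = 401, r = 19);
translate([232, 19, 0]) cylinder(h = 401, r = 19);
translate([19, 311, 0]) cylinder(h = 401, r = 19);
translate([232, 311, 0]) cylinder(h = 401, r = 19);
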